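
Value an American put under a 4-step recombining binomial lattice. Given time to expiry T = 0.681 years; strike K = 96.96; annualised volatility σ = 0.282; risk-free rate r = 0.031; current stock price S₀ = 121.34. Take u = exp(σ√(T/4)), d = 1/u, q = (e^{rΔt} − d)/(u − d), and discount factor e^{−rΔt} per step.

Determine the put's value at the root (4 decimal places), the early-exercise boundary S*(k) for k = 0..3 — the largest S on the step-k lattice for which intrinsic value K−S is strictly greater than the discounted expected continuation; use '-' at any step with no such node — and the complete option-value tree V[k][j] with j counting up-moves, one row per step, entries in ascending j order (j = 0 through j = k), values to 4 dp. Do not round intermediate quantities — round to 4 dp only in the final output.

Δt=0.17025  u=1.12340  d=0.89016  q=0.49363  discount=0.99474
step 4 (expiry): payoffs max(K−S,0) = 20.7747 0.8126 0.0000 0.0000 0.0000
step 3: (k=3,j=0): S=85.5863, (K−S)⁺=11.3737, hold=10.8633 ⇒ V=11.3737 exercise | (k=3,j=1): S=108.0117, (K−S)⁺=0.0000, hold=0.4093 ⇒ V=0.4093 continue | (k=3,j=2): S=136.3130, (K−S)⁺=0.0000, hold=0.0000 ⇒ V=0.0000 continue | (k=3,j=3): S=172.0298, (K−S)⁺=0.0000, hold=0.0000 ⇒ V=0.0000 continue  boundary S*=85.5863
step 2: (k=2,j=0): S=96.1474, (K−S)⁺=0.8126, hold=5.9299 ⇒ V=5.9299 continue | (k=2,j=1): S=121.3400, (K−S)⁺=0.0000, hold=0.2062 ⇒ V=0.2062 continue | (k=2,j=2): S=153.1336, (K−S)⁺=0.0000, hold=0.0000 ⇒ V=0.0000 continue  boundary S*=-
step 1: (k=1,j=0): S=108.0117, (K−S)⁺=0.0000, hold=3.0882 ⇒ V=3.0882 continue | (k=1,j=1): S=136.3130, (K−S)⁺=0.0000, hold=0.1038 ⇒ V=0.1038 continue  boundary S*=-
step 0: (k=0,j=0): S=121.3400, (K−S)⁺=0.0000, hold=1.6065 ⇒ V=1.6065 continue  boundary S*=-

price = 1.6065
boundary = - - - 85.5863
tree:
1.6065
3.0882 0.1038
5.9299 0.2062 0.0000
11.3737 0.4093 0.0000 0.0000
20.7747 0.8126 0.0000 0.0000 0.0000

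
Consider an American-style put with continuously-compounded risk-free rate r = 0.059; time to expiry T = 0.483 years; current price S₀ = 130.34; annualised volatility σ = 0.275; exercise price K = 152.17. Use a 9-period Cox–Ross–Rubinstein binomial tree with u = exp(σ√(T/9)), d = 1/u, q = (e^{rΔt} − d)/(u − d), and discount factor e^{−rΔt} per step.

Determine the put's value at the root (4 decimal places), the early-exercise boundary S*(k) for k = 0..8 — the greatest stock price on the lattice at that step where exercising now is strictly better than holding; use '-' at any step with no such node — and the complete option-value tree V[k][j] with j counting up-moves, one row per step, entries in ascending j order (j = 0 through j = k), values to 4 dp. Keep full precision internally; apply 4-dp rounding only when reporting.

price = 23.0663
boundary = - 122.2954 114.7474 122.2954 114.7474 122.2954 130.3400 122.2954 130.3400
tree:
23.0663
29.8746 16.6413
37.4226 22.6719 10.9265
44.5048 29.8746 15.8639 6.2309
51.1499 37.4226 22.2207 9.8295 2.7977
57.3848 44.5048 29.8746 14.9745 4.9268 0.7611
63.2350 51.1499 37.4226 21.8300 8.4535 1.5548 0.0000
68.7240 57.3848 44.5048 29.8746 13.9778 3.1763 0.0000 0.0000
73.8743 63.2350 51.1499 37.4226 21.8300 6.4889 0.0000 0.0000 0.0000
78.7067 68.7240 57.3848 44.5048 29.8746 13.2563 0.0000 0.0000 0.0000 0.0000

params: Δt=0.05367 u=1.06578 d=0.93828 q=0.50895 e^(-rΔt)=0.99684
t_9 payoffs: 78.7067 68.7240 57.3848 44.5048 29.8746 13.2563 0.0000 0.0000 0.0000 0.0000
t_8: node(8,0) S=78.2957 payoff=73.8743 vs cont=73.3932 → 73.8743 [stop]  node(8,1) S=88.9350 payoff=63.2350 vs cont=62.7539 → 63.2350 [stop]  node(8,2) S=101.0201 payoff=51.1499 vs cont=50.6688 → 51.1499 [stop]  node(8,3) S=114.7474 payoff=37.4226 vs cont=36.9416 → 37.4226 [stop]  node(8,4) S=130.3400 payoff=21.8300 vs cont=21.3489 → 21.8300 [stop]  node(8,5) S=148.0514 payoff=4.1186 vs cont=6.4889 → 6.4889 [wait]  node(8,6) S=168.1696 payoff=0.0000 vs cont=0.0000 → 0.0000 [wait]  node(8,7) S=191.0216 payoff=0.0000 vs cont=0.0000 → 0.0000 [wait]  node(8,8) S=216.9789 payoff=0.0000 vs cont=0.0000 → 0.0000 [wait]  ⇒ S*(8)=130.3400
t_7: node(7,0) S=83.4460 payoff=68.7240 vs cont=68.2429 → 68.7240 [stop]  node(7,1) S=94.7852 payoff=57.3848 vs cont=56.9038 → 57.3848 [stop]  node(7,2) S=107.6652 payoff=44.5048 vs cont=44.0237 → 44.5048 [stop]  node(7,3) S=122.2954 payoff=29.8746 vs cont=29.3935 → 29.8746 [stop]  node(7,4) S=138.9137 payoff=13.2563 vs cont=13.9778 → 13.9778 [wait]  node(7,5) S=157.7902 payoff=0.0000 vs cont=3.1763 → 3.1763 [wait]  node(7,6) S=179.2318 payoff=0.0000 vs cont=0.0000 → 0.0000 [wait]  node(7,7) S=203.5870 payoff=0.0000 vs cont=0.0000 → 0.0000 [wait]  ⇒ S*(7)=122.2954
t_6: node(6,0) S=88.9350 payoff=63.2350 vs cont=62.7539 → 63.2350 [stop]  node(6,1) S=101.0201 payoff=51.1499 vs cont=50.6688 → 51.1499 [stop]  node(6,2) S=114.7474 payoff=37.4226 vs cont=36.9416 → 37.4226 [stop]  node(6,3) S=130.3400 payoff=21.8300 vs cont=21.7150 → 21.8300 [stop]  node(6,4) S=148.0514 payoff=4.1186 vs cont=8.4535 → 8.4535 [wait]  node(6,5) S=168.1696 payoff=0.0000 vs cont=1.5548 → 1.5548 [wait]  node(6,6) S=191.0216 payoff=0.0000 vs cont=0.0000 → 0.0000 [wait]  ⇒ S*(6)=130.3400
t_5: node(5,0) S=94.7852 payoff=57.3848 vs cont=56.9038 → 57.3848 [stop]  node(5,1) S=107.6652 payoff=44.5048 vs cont=44.0237 → 44.5048 [stop]  node(5,2) S=122.2954 payoff=29.8746 vs cont=29.3935 → 29.8746 [stop]  node(5,3) S=138.9137 payoff=13.2563 vs cont=14.9745 → 14.9745 [wait]  node(5,4) S=157.7902 payoff=0.0000 vs cont=4.9268 → 4.9268 [wait]  node(5,5) S=179.2318 payoff=0.0000 vs cont=0.7611 → 0.7611 [wait]  ⇒ S*(5)=122.2954
t_4: node(4,0) S=101.0201 payoff=51.1499 vs cont=50.6688 → 51.1499 [stop]  node(4,1) S=114.7474 payoff=37.4226 vs cont=36.9416 → 37.4226 [stop]  node(4,2) S=130.3400 payoff=21.8300 vs cont=22.2207 → 22.2207 [wait]  node(4,3) S=148.0514 payoff=4.1186 vs cont=9.8295 → 9.8295 [wait]  node(4,4) S=168.1696 payoff=0.0000 vs cont=2.7977 → 2.7977 [wait]  ⇒ S*(4)=114.7474
t_3: node(3,0) S=107.6652 payoff=44.5048 vs cont=44.0237 → 44.5048 [stop]  node(3,1) S=122.2954 payoff=29.8746 vs cont=29.5917 → 29.8746 [stop]  node(3,2) S=138.9137 payoff=13.2563 vs cont=15.8639 → 15.8639 [wait]  node(3,3) S=157.7902 payoff=0.0000 vs cont=6.2309 → 6.2309 [wait]  ⇒ S*(3)=122.2954
t_2: node(2,0) S=114.7474 payoff=37.4226 vs cont=36.9416 → 37.4226 [stop]  node(2,1) S=130.3400 payoff=21.8300 vs cont=22.6719 → 22.6719 [wait]  node(2,2) S=148.0514 payoff=4.1186 vs cont=10.9265 → 10.9265 [wait]  ⇒ S*(2)=114.7474
t_1: node(1,0) S=122.2954 payoff=29.8746 vs cont=29.8206 → 29.8746 [stop]  node(1,1) S=138.9137 payoff=13.2563 vs cont=16.6413 → 16.6413 [wait]  ⇒ S*(1)=122.2954
t_0: node(0,0) S=130.3400 payoff=21.8300 vs cont=23.0663 → 23.0663 [wait]  ⇒ S*(0)=-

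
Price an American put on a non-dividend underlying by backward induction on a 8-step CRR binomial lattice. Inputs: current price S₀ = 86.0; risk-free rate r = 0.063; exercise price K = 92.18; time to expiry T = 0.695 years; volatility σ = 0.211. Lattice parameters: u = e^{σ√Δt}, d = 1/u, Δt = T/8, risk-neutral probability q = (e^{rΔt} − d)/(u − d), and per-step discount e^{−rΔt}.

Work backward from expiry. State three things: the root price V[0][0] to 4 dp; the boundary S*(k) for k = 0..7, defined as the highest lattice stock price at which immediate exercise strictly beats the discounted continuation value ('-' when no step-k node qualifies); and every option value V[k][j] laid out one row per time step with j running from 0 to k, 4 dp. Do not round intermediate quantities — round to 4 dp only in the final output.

Δt=0.08687  u=1.06417  d=0.93970  q=0.52855  discount=0.99454
step 8 (expiry): payoffs max(K−S,0) = 39.8894 32.9636 25.1204 16.2384 6.1800 0.0000 0.0000 0.0000 0.0000
step 7: (k=7,j=0): S=55.6459, (K−S)⁺=36.5341, hold=36.0310 ⇒ V=36.5341 exercise | (k=7,j=1): S=63.0161, (K−S)⁺=29.1639, hold=28.6607 ⇒ V=29.1639 exercise | (k=7,j=2): S=71.3626, (K−S)⁺=20.8174, hold=20.3143 ⇒ V=20.8174 exercise | (k=7,j=3): S=80.8145, (K−S)⁺=11.3655, hold=10.8624 ⇒ V=11.3655 exercise | (k=7,j=4): S=91.5183, (K−S)⁺=0.6617, hold=2.8976 ⇒ V=2.8976 continue | (k=7,j=5): S=103.6398, (K−S)⁺=0.0000, hold=0.0000 ⇒ V=0.0000 continue | (k=7,j=6): S=117.3668, (K−S)⁺=0.0000, hold=0.0000 ⇒ V=0.0000 continue | (k=7,j=7): S=132.9119, (K−S)⁺=0.0000, hold=0.0000 ⇒ V=0.0000 continue  boundary S*=80.8145
step 6: (k=6,j=0): S=59.2164, (K−S)⁺=32.9636, hold=32.4604 ⇒ V=32.9636 exercise | (k=6,j=1): S=67.0596, (K−S)⁺=25.1204, hold=24.6173 ⇒ V=25.1204 exercise | (k=6,j=2): S=75.9416, (K−S)⁺=16.2384, hold=15.7353 ⇒ V=16.2384 exercise | (k=6,j=3): S=86.0000, (K−S)⁺=6.1800, hold=6.8522 ⇒ V=6.8522 continue | (k=6,j=4): S=97.3906, (K−S)⁺=0.0000, hold=1.3586 ⇒ V=1.3586 continue | (k=6,j=5): S=110.2899, (K−S)⁺=0.0000, hold=0.0000 ⇒ V=0.0000 continue | (k=6,j=6): S=124.8977, (K−S)⁺=0.0000, hold=0.0000 ⇒ V=0.0000 continue  boundary S*=75.9416
step 5: (k=5,j=0): S=63.0161, (K−S)⁺=29.1639, hold=28.6607 ⇒ V=29.1639 exercise | (k=5,j=1): S=71.3626, (K−S)⁺=20.8174, hold=20.3143 ⇒ V=20.8174 exercise | (k=5,j=2): S=80.8145, (K−S)⁺=11.3655, hold=11.2158 ⇒ V=11.3655 exercise | (k=5,j=3): S=91.5183, (K−S)⁺=0.6617, hold=3.9270 ⇒ V=3.9270 continue | (k=5,j=4): S=103.6398, (K−S)⁺=0.0000, hold=0.6370 ⇒ V=0.6370 continue | (k=5,j=5): S=117.3668, (K−S)⁺=0.0000, hold=0.0000 ⇒ V=0.0000 continue  boundary S*=80.8145
step 4: (k=4,j=0): S=67.0596, (K−S)⁺=25.1204, hold=24.6173 ⇒ V=25.1204 exercise | (k=4,j=1): S=75.9416, (K−S)⁺=16.2384, hold=15.7353 ⇒ V=16.2384 exercise | (k=4,j=2): S=86.0000, (K−S)⁺=6.1800, hold=7.3933 ⇒ V=7.3933 continue | (k=4,j=3): S=97.3906, (K−S)⁺=0.0000, hold=2.1761 ⇒ V=2.1761 continue | (k=4,j=4): S=110.2899, (K−S)⁺=0.0000, hold=0.2987 ⇒ V=0.2987 continue  boundary S*=75.9416
step 3: (k=3,j=0): S=71.3626, (K−S)⁺=20.8174, hold=20.3143 ⇒ V=20.8174 exercise | (k=3,j=1): S=80.8145, (K−S)⁺=11.3655, hold=11.5002 ⇒ V=11.5002 continue | (k=3,j=2): S=91.5183, (K−S)⁺=0.6617, hold=4.6105 ⇒ V=4.6105 continue | (k=3,j=3): S=103.6398, (K−S)⁺=0.0000, hold=1.1774 ⇒ V=1.1774 continue  boundary S*=71.3626
step 2: (k=2,j=0): S=75.9416, (K−S)⁺=16.2384, hold=15.8061 ⇒ V=16.2384 exercise | (k=2,j=1): S=86.0000, (K−S)⁺=6.1800, hold=7.8157 ⇒ V=7.8157 continue | (k=2,j=2): S=97.3906, (K−S)⁺=0.0000, hold=2.7806 ⇒ V=2.7806 continue  boundary S*=75.9416
step 1: (k=1,j=0): S=80.8145, (K−S)⁺=11.3655, hold=11.7223 ⇒ V=11.7223 continue | (k=1,j=1): S=91.5183, (K−S)⁺=0.6617, hold=5.1263 ⇒ V=5.1263 continue  boundary S*=-
step 0: (k=0,j=0): S=86.0000, (K−S)⁺=6.1800, hold=8.1910 ⇒ V=8.1910 continue  boundary S*=-

price = 8.1910
boundary = - - 75.9416 71.3626 75.9416 80.8145 75.9416 80.8145
tree:
8.1910
11.7223 5.1263
16.2384 7.8157 2.7806
20.8174 11.5002 4.6105 1.1774
25.1204 16.2384 7.3933 2.1761 0.2987
29.1639 20.8174 11.3655 3.9270 0.6370 0.0000
32.9636 25.1204 16.2384 6.8522 1.3586 0.0000 0.0000
36.5341 29.1639 20.8174 11.3655 2.8976 0.0000 0.0000 0.0000
39.8894 32.9636 25.1204 16.2384 6.1800 0.0000 0.0000 0.0000 0.0000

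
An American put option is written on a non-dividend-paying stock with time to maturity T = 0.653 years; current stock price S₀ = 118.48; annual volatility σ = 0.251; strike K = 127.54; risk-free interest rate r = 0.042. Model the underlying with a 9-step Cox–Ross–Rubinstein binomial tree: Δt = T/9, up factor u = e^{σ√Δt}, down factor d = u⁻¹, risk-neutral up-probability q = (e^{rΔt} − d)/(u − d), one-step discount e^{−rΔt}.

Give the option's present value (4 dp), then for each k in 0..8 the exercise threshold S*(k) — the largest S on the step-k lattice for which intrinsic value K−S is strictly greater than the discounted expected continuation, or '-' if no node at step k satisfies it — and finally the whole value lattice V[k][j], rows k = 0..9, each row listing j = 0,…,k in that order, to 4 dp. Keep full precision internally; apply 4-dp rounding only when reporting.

price = 13.3839
boundary = - - - 96.7292 103.4952 96.7292 103.4952 110.7344 118.4800
tree:
13.3839
18.2653 8.6925
24.1396 12.6326 4.8929
30.8108 17.7634 7.6929 2.1851
37.1345 24.0448 11.7297 3.7929 0.6264
43.0447 30.8108 17.2091 6.4437 1.2244 0.0456
48.5686 37.1345 24.0448 10.6302 2.3898 0.0925 0.0000
53.7313 43.0447 30.8108 16.8056 4.6571 0.1877 0.0000 0.0000
58.5566 48.5686 37.1345 24.0448 9.0600 0.3808 0.0000 0.0000 0.0000
63.0663 53.7313 43.0447 30.8108 16.8056 0.7726 0.0000 0.0000 0.0000 0.0000

Δt=0.07256  u=1.06995  d=0.93463  q=0.50566  discount=0.99696
step 9 (expiry): payoffs max(K−S,0) = 63.0663 53.7313 43.0447 30.8108 16.8056 0.7726 0.0000 0.0000 0.0000 0.0000
step 8: (k=8,j=0): S=68.9834, (K−S)⁺=58.5566, hold=58.1685 ⇒ V=58.5566 exercise | (k=8,j=1): S=78.9714, (K−S)⁺=48.5686, hold=48.1805 ⇒ V=48.5686 exercise | (k=8,j=2): S=90.4055, (K−S)⁺=37.1345, hold=36.7464 ⇒ V=37.1345 exercise | (k=8,j=3): S=103.4952, (K−S)⁺=24.0448, hold=23.6568 ⇒ V=24.0448 exercise | (k=8,j=4): S=118.4800, (K−S)⁺=9.0600, hold=8.6719 ⇒ V=9.0600 exercise | (k=8,j=5): S=135.6345, (K−S)⁺=0.0000, hold=0.3808 ⇒ V=0.3808 continue | (k=8,j=6): S=155.2727, (K−S)⁺=0.0000, hold=0.0000 ⇒ V=0.0000 continue | (k=8,j=7): S=177.7543, (K−S)⁺=0.0000, hold=0.0000 ⇒ V=0.0000 continue | (k=8,j=8): S=203.4910, (K−S)⁺=0.0000, hold=0.0000 ⇒ V=0.0000 continue  boundary S*=118.4800
step 7: (k=7,j=0): S=73.8087, (K−S)⁺=53.7313, hold=53.3433 ⇒ V=53.7313 exercise | (k=7,j=1): S=84.4953, (K−S)⁺=43.0447, hold=42.6567 ⇒ V=43.0447 exercise | (k=7,j=2): S=96.7292, (K−S)⁺=30.8108, hold=30.4228 ⇒ V=30.8108 exercise | (k=7,j=3): S=110.7344, (K−S)⁺=16.8056, hold=16.4175 ⇒ V=16.8056 exercise | (k=7,j=4): S=126.7674, (K−S)⁺=0.7726, hold=4.6571 ⇒ V=4.6571 continue | (k=7,j=5): S=145.1218, (K−S)⁺=0.0000, hold=0.1877 ⇒ V=0.1877 continue | (k=7,j=6): S=166.1337, (K−S)⁺=0.0000, hold=0.0000 ⇒ V=0.0000 continue | (k=7,j=7): S=190.1878, (K−S)⁺=0.0000, hold=0.0000 ⇒ V=0.0000 continue  boundary S*=110.7344
step 6: (k=6,j=0): S=78.9714, (K−S)⁺=48.5686, hold=48.1805 ⇒ V=48.5686 exercise | (k=6,j=1): S=90.4055, (K−S)⁺=37.1345, hold=36.7464 ⇒ V=37.1345 exercise | (k=6,j=2): S=103.4952, (K−S)⁺=24.0448, hold=23.6568 ⇒ V=24.0448 exercise | (k=6,j=3): S=118.4800, (K−S)⁺=9.0600, hold=10.6302 ⇒ V=10.6302 continue | (k=6,j=4): S=135.6345, (K−S)⁺=0.0000, hold=2.3898 ⇒ V=2.3898 continue | (k=6,j=5): S=155.2727, (K−S)⁺=0.0000, hold=0.0925 ⇒ V=0.0925 continue | (k=6,j=6): S=177.7543, (K−S)⁺=0.0000, hold=0.0000 ⇒ V=0.0000 continue  boundary S*=103.4952
step 5: (k=5,j=0): S=84.4953, (K−S)⁺=43.0447, hold=42.6567 ⇒ V=43.0447 exercise | (k=5,j=1): S=96.7292, (K−S)⁺=30.8108, hold=30.4228 ⇒ V=30.8108 exercise | (k=5,j=2): S=110.7344, (K−S)⁺=16.8056, hold=17.2091 ⇒ V=17.2091 continue | (k=5,j=3): S=126.7674, (K−S)⁺=0.7726, hold=6.4437 ⇒ V=6.4437 continue | (k=5,j=4): S=145.1218, (K−S)⁺=0.0000, hold=1.2244 ⇒ V=1.2244 continue | (k=5,j=5): S=166.1337, (K−S)⁺=0.0000, hold=0.0456 ⇒ V=0.0456 continue  boundary S*=96.7292
step 4: (k=4,j=0): S=90.4055, (K−S)⁺=37.1345, hold=36.7464 ⇒ V=37.1345 exercise | (k=4,j=1): S=103.4952, (K−S)⁺=24.0448, hold=23.8602 ⇒ V=24.0448 exercise | (k=4,j=2): S=118.4800, (K−S)⁺=9.0600, hold=11.7297 ⇒ V=11.7297 continue | (k=4,j=3): S=135.6345, (K−S)⁺=0.0000, hold=3.7929 ⇒ V=3.7929 continue | (k=4,j=4): S=155.2727, (K−S)⁺=0.0000, hold=0.6264 ⇒ V=0.6264 continue  boundary S*=103.4952
step 3: (k=3,j=0): S=96.7292, (K−S)⁺=30.8108, hold=30.4228 ⇒ V=30.8108 exercise | (k=3,j=1): S=110.7344, (K−S)⁺=16.8056, hold=17.7634 ⇒ V=17.7634 continue | (k=3,j=2): S=126.7674, (K−S)⁺=0.7726, hold=7.6929 ⇒ V=7.6929 continue | (k=3,j=3): S=145.1218, (K−S)⁺=0.0000, hold=2.1851 ⇒ V=2.1851 continue  boundary S*=96.7292
step 2: (k=2,j=0): S=103.4952, (K−S)⁺=24.0448, hold=24.1396 ⇒ V=24.1396 continue | (k=2,j=1): S=118.4800, (K−S)⁺=9.0600, hold=12.6326 ⇒ V=12.6326 continue | (k=2,j=2): S=135.6345, (K−S)⁺=0.0000, hold=4.8929 ⇒ V=4.8929 continue  boundary S*=-
step 1: (k=1,j=0): S=110.7344, (K−S)⁺=16.8056, hold=18.2653 ⇒ V=18.2653 continue | (k=1,j=1): S=126.7674, (K−S)⁺=0.7726, hold=8.6925 ⇒ V=8.6925 continue  boundary S*=-
step 0: (k=0,j=0): S=118.4800, (K−S)⁺=9.0600, hold=13.3839 ⇒ V=13.3839 continue  boundary S*=-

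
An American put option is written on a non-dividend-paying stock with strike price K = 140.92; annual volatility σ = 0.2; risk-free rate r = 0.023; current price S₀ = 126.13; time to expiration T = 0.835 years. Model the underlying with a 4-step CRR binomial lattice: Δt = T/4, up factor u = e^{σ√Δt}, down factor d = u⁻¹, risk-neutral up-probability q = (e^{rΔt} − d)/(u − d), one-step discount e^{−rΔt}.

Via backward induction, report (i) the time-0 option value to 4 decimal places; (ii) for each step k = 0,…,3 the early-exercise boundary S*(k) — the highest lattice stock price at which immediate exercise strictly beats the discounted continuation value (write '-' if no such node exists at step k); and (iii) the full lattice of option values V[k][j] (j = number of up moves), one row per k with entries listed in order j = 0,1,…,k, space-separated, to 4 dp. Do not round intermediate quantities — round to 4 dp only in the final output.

price = 17.7905
boundary = - - 105.0626 115.1154
tree:
17.7905
25.9431 9.9203
35.8574 16.4134 3.6115
45.0323 25.8046 7.3085 0.0000
53.4059 35.8574 14.7900 0.0000 0.0000

params: Δt=0.20875 u=1.09568 d=0.91267 q=0.50347 e^(-rΔt)=0.99521
t_4 payoffs: 53.4059 35.8574 14.7900 0.0000 0.0000
t_3: node(3,0) S=95.8877 payoff=45.0323 vs cont=44.3573 → 45.0323 [stop]  node(3,1) S=115.1154 payoff=25.8046 vs cont=25.1297 → 25.8046 [stop]  node(3,2) S=138.1986 payoff=2.7214 vs cont=7.3085 → 7.3085 [wait]  node(3,3) S=165.9104 payoff=0.0000 vs cont=0.0000 → 0.0000 [wait]  ⇒ S*(3)=115.1154
t_2: node(2,0) S=105.0626 payoff=35.8574 vs cont=35.1824 → 35.8574 [stop]  node(2,1) S=126.1300 payoff=14.7900 vs cont=16.4134 → 16.4134 [wait]  node(2,2) S=151.4219 payoff=0.0000 vs cont=3.6115 → 3.6115 [wait]  ⇒ S*(2)=105.0626
t_1: node(1,0) S=115.1154 payoff=25.8046 vs cont=25.9431 → 25.9431 [wait]  node(1,1) S=138.1986 payoff=2.7214 vs cont=9.9203 → 9.9203 [wait]  ⇒ S*(1)=-
t_0: node(0,0) S=126.1300 payoff=14.7900 vs cont=17.7905 → 17.7905 [wait]  ⇒ S*(0)=-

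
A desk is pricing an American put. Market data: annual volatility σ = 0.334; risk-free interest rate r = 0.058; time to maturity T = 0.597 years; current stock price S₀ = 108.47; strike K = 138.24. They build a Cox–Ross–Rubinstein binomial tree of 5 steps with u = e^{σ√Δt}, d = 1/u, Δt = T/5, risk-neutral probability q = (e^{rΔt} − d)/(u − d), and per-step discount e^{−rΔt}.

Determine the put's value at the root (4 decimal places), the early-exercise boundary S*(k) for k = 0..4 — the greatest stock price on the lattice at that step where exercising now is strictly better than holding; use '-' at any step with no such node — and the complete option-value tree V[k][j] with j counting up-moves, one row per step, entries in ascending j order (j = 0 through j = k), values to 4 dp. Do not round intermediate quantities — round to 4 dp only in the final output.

Δt=0.11940  u=1.12234  d=0.89100  q=0.50122  discount=0.99310
step 5 (expiry): payoffs max(K−S,0) = 77.3288 61.5141 41.5933 16.5003 0.0000 0.0000
step 4: (k=4,j=0): S=68.3628, (K−S)⁺=69.8772, hold=68.9232 ⇒ V=69.8772 exercise | (k=4,j=1): S=86.1122, (K−S)⁺=52.1278, hold=51.1738 ⇒ V=52.1278 exercise | (k=4,j=2): S=108.4700, (K−S)⁺=29.7700, hold=28.8160 ⇒ V=29.7700 exercise | (k=4,j=3): S=136.6327, (K−S)⁺=1.6073, hold=8.1733 ⇒ V=8.1733 continue | (k=4,j=4): S=172.1075, (K−S)⁺=0.0000, hold=0.0000 ⇒ V=0.0000 continue  boundary S*=108.4700
step 3: (k=3,j=0): S=76.7259, (K−S)⁺=61.5141, hold=60.5601 ⇒ V=61.5141 exercise | (k=3,j=1): S=96.6467, (K−S)⁺=41.5933, hold=40.6392 ⇒ V=41.5933 exercise | (k=3,j=2): S=121.7397, (K−S)⁺=16.5003, hold=18.8146 ⇒ V=18.8146 continue | (k=3,j=3): S=153.3477, (K−S)⁺=0.0000, hold=4.0485 ⇒ V=4.0485 continue  boundary S*=96.6467
step 2: (k=2,j=0): S=86.1122, (K−S)⁺=52.1278, hold=51.1738 ⇒ V=52.1278 exercise | (k=2,j=1): S=108.4700, (K−S)⁺=29.7700, hold=29.9679 ⇒ V=29.9679 continue | (k=2,j=2): S=136.6327, (K−S)⁺=1.6073, hold=11.3348 ⇒ V=11.3348 continue  boundary S*=86.1122
step 1: (k=1,j=0): S=96.6467, (K−S)⁺=41.5933, hold=40.7378 ⇒ V=41.5933 exercise | (k=1,j=1): S=121.7397, (K−S)⁺=16.5003, hold=20.4863 ⇒ V=20.4863 continue  boundary S*=96.6467
step 0: (k=0,j=0): S=108.4700, (K−S)⁺=29.7700, hold=30.8000 ⇒ V=30.8000 continue  boundary S*=-

price = 30.8000
boundary = - 96.6467 86.1122 96.6467 108.4700
tree:
30.8000
41.5933 20.4863
52.1278 29.9679 11.3348
61.5141 41.5933 18.8146 4.0485
69.8772 52.1278 29.7700 8.1733 0.0000
77.3288 61.5141 41.5933 16.5003 0.0000 0.0000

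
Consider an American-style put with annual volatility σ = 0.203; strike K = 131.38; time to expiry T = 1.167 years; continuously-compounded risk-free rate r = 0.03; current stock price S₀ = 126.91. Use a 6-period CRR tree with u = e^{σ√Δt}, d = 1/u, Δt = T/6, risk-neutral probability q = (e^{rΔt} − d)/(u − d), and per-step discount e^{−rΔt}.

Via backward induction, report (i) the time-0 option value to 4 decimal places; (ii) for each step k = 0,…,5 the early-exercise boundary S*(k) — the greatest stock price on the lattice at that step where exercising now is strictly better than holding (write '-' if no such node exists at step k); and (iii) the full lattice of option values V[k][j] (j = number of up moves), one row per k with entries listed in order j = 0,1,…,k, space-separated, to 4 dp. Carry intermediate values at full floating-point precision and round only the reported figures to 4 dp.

Δt=0.19450, u=1.09366, d=0.91436, q=0.51027, disc=e^(-rΔt)=0.99418
k=6 terminal: V=max(K-S,0) → 57.2134 42.6703 25.2756 4.4700 0.0000 0.0000 0.0000
k=5: j=0 S=81.1128 intr=50.2672 cont=49.5028 V=50.2672[EX]; j=1 S=97.0180 intr=34.3620 cont=33.5977 V=34.3620[EX]; j=2 S=116.0418 intr=15.3382 cont=14.5738 V=15.3382[EX]; j=3 S=138.7960 intr=0.0000 cont=2.1763 V=2.1763[hold]; j=4 S=166.0120 intr=0.0000 cont=0.0000 V=0.0000[hold]; j=5 S=198.5647 intr=0.0000 cont=0.0000 V=0.0000[hold]  S*(5)=116.0418
k=4: j=0 S=88.7097 intr=42.6703 cont=41.9060 V=42.6703[EX]; j=1 S=106.1044 intr=25.2756 cont=24.5112 V=25.2756[EX]; j=2 S=126.9100 intr=4.4700 cont=8.5719 V=8.5719[hold]; j=3 S=151.7953 intr=0.0000 cont=1.0596 V=1.0596[hold]; j=4 S=181.5603 intr=0.0000 cont=0.0000 V=0.0000[hold]  S*(4)=106.1044
k=3: j=0 S=97.0180 intr=34.3620 cont=33.5977 V=34.3620[EX]; j=1 S=116.0418 intr=15.3382 cont=16.6547 V=16.6547[hold]; j=2 S=138.7960 intr=0.0000 cont=4.7110 V=4.7110[hold]; j=3 S=166.0120 intr=0.0000 cont=0.5159 V=0.5159[hold]  S*(3)=97.0180
k=2: j=0 S=106.1044 intr=25.2756 cont=25.1791 V=25.2756[EX]; j=1 S=126.9100 intr=4.4700 cont=10.4987 V=10.4987[hold]; j=2 S=151.7953 intr=0.0000 cont=2.5554 V=2.5554[hold]  S*(2)=106.1044
k=1: j=0 S=116.0418 intr=15.3382 cont=17.6322 V=17.6322[hold]; j=1 S=138.7960 intr=0.0000 cont=6.4080 V=6.4080[hold]  S*(1)=-
k=0: j=0 S=126.9100 intr=4.4700 cont=11.8355 V=11.8355[hold]  S*(0)=-

price = 11.8355
boundary = - - 106.1044 97.0180 106.1044 116.0418
tree:
11.8355
17.6322 6.4080
25.2756 10.4987 2.5554
34.3620 16.6547 4.7110 0.5159
42.6703 25.2756 8.5719 1.0596 0.0000
50.2672 34.3620 15.3382 2.1763 0.0000 0.0000
57.2134 42.6703 25.2756 4.4700 0.0000 0.0000 0.0000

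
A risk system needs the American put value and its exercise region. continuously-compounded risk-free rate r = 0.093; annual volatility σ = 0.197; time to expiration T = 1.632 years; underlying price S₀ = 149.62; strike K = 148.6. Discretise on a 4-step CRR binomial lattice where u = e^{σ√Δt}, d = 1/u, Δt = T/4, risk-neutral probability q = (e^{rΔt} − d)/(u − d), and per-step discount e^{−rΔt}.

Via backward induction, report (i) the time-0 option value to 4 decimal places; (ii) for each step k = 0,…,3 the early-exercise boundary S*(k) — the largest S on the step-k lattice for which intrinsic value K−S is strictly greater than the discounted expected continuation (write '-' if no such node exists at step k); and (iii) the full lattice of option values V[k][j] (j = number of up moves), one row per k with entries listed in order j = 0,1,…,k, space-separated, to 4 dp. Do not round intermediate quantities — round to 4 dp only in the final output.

Δt=0.40800  u=1.13409  d=0.88176  q=0.62185  discount=0.96277
step 4 (expiry): payoffs max(K−S,0) = 58.1529 32.2699 0.0000 0.0000 0.0000
step 3: (k=3,j=0): S=102.5754, (K−S)⁺=46.0246, hold=40.4917 ⇒ V=46.0246 exercise | (k=3,j=1): S=131.9292, (K−S)⁺=16.6708, hold=11.7486 ⇒ V=16.6708 exercise | (k=3,j=2): S=169.6830, (K−S)⁺=0.0000, hold=0.0000 ⇒ V=0.0000 continue | (k=3,j=3): S=218.2409, (K−S)⁺=0.0000, hold=0.0000 ⇒ V=0.0000 continue  boundary S*=131.9292
step 2: (k=2,j=0): S=116.3301, (K−S)⁺=32.2699, hold=26.7371 ⇒ V=32.2699 exercise | (k=2,j=1): S=149.6200, (K−S)⁺=0.0000, hold=6.0694 ⇒ V=6.0694 continue | (k=2,j=2): S=192.4364, (K−S)⁺=0.0000, hold=0.0000 ⇒ V=0.0000 continue  boundary S*=116.3301
step 1: (k=1,j=0): S=131.9292, (K−S)⁺=16.6708, hold=15.3824 ⇒ V=16.6708 exercise | (k=1,j=1): S=169.6830, (K−S)⁺=0.0000, hold=2.2097 ⇒ V=2.2097 continue  boundary S*=131.9292
step 0: (k=0,j=0): S=149.6200, (K−S)⁺=0.0000, hold=7.3924 ⇒ V=7.3924 continue  boundary S*=-

price = 7.3924
boundary = - 131.9292 116.3301 131.9292
tree:
7.3924
16.6708 2.2097
32.2699 6.0694 0.0000
46.0246 16.6708 0.0000 0.0000
58.1529 32.2699 0.0000 0.0000 0.0000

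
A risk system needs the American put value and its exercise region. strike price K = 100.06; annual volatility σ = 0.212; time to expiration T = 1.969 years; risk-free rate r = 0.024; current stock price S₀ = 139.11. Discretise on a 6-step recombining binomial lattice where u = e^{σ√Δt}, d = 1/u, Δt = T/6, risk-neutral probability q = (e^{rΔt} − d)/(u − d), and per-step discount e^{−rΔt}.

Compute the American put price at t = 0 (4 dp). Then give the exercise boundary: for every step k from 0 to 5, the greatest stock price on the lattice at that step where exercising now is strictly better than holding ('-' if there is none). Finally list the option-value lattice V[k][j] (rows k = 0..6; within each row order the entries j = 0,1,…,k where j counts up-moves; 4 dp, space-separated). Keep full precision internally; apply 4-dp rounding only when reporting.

price = 1.7738
boundary = - - - - - 75.7952
tree:
1.7738
3.1618 0.4257
5.5319 0.8618 0.0000
9.4397 1.7447 0.0000 0.0000
15.5482 3.5322 0.0000 0.0000 0.0000
24.2648 7.1511 0.0000 0.0000 0.0000 0.0000
32.9328 14.4775 0.0000 0.0000 0.0000 0.0000 0.0000

Δt=0.32817, u=1.12913, d=0.88564, q=0.50215, disc=e^(-rΔt)=0.99215
k=6 terminal: V=max(K-S,0) → 32.9328 14.4775 0.0000 0.0000 0.0000 0.0000 0.0000
k=5: j=0 S=75.7952 intr=24.2648 cont=23.4798 V=24.2648[EX]; j=1 S=96.6337 intr=3.4263 cont=7.1511 V=7.1511[hold]; j=2 S=123.2012 intr=0.0000 cont=0.0000 V=0.0000[hold]; j=3 S=157.0730 intr=0.0000 cont=0.0000 V=0.0000[hold]; j=4 S=200.2573 intr=0.0000 cont=0.0000 V=0.0000[hold]; j=5 S=255.3142 intr=0.0000 cont=0.0000 V=0.0000[hold]  S*(5)=75.7952
k=4: j=0 S=85.5825 intr=14.4775 cont=15.5482 V=15.5482[hold]; j=1 S=109.1118 intr=0.0000 cont=3.5322 V=3.5322[hold]; j=2 S=139.1100 intr=0.0000 cont=0.0000 V=0.0000[hold]; j=3 S=177.3556 intr=0.0000 cont=0.0000 V=0.0000[hold]; j=4 S=226.1162 intr=0.0000 cont=0.0000 V=0.0000[hold]  S*(4)=-
k=3: j=0 S=96.6337 intr=3.4263 cont=9.4397 V=9.4397[hold]; j=1 S=123.2012 intr=0.0000 cont=1.7447 V=1.7447[hold]; j=2 S=157.0730 intr=0.0000 cont=0.0000 V=0.0000[hold]; j=3 S=200.2573 intr=0.0000 cont=0.0000 V=0.0000[hold]  S*(3)=-
k=2: j=0 S=109.1118 intr=0.0000 cont=5.5319 V=5.5319[hold]; j=1 S=139.1100 intr=0.0000 cont=0.8618 V=0.8618[hold]; j=2 S=177.3556 intr=0.0000 cont=0.0000 V=0.0000[hold]  S*(2)=-
k=1: j=0 S=123.2012 intr=0.0000 cont=3.1618 V=3.1618[hold]; j=1 S=157.0730 intr=0.0000 cont=0.4257 V=0.4257[hold]  S*(1)=-
k=0: j=0 S=139.1100 intr=0.0000 cont=1.7738 V=1.7738[hold]  S*(0)=-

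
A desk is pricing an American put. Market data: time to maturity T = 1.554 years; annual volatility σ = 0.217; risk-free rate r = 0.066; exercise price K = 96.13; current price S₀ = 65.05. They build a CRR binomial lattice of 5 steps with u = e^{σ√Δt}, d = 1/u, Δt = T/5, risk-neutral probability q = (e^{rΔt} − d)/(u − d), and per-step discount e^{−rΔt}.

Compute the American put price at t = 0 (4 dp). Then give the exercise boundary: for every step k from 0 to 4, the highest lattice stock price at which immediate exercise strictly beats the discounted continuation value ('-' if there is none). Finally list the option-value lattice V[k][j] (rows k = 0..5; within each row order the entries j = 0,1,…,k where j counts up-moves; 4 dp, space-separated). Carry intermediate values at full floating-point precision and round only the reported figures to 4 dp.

Δt=0.31080, u=1.12860, d=0.88605, q=0.55524, disc=e^(-rΔt)=0.97970
k=5 terminal: V=max(K-S,0) → 60.6036 50.8789 38.4921 22.7147 2.6184 0.0000
k=4: j=0 S=40.0950 intr=56.0350 cont=54.0832 V=56.0350[EX]; j=1 S=51.0703 intr=45.0597 cont=43.1079 V=45.0597[EX]; j=2 S=65.0500 intr=31.0800 cont=29.1282 V=31.0800[EX]; j=3 S=82.8564 intr=13.2736 cont=11.3218 V=13.2736[EX]; j=4 S=105.5370 intr=0.0000 cont=1.1409 V=1.1409[hold]  S*(4)=82.8564
k=3: j=0 S=45.2511 intr=50.8789 cont=48.9271 V=50.8789[EX]; j=1 S=57.6379 intr=38.4921 cont=36.5403 V=38.4921[EX]; j=2 S=73.4153 intr=22.7147 cont=20.7629 V=22.7147[EX]; j=3 S=93.5116 intr=2.6184 cont=6.4043 V=6.4043[hold]  S*(3)=73.4153
k=2: j=0 S=51.0703 intr=45.0597 cont=43.1079 V=45.0597[EX]; j=1 S=65.0500 intr=31.0800 cont=29.1282 V=31.0800[EX]; j=2 S=82.8564 intr=13.2736 cont=13.3812 V=13.3812[hold]  S*(2)=65.0500
k=1: j=0 S=57.6379 intr=38.4921 cont=36.5403 V=38.4921[EX]; j=1 S=73.4153 intr=22.7147 cont=20.8214 V=22.7147[EX]  S*(1)=73.4153
k=0: j=0 S=65.0500 intr=31.0800 cont=29.1282 V=31.0800[EX]  S*(0)=65.0500

price = 31.0800
boundary = 65.0500 73.4153 65.0500 73.4153 82.8564
tree:
31.0800
38.4921 22.7147
45.0597 31.0800 13.3812
50.8789 38.4921 22.7147 6.4043
56.0350 45.0597 31.0800 13.2736 1.1409
60.6036 50.8789 38.4921 22.7147 2.6184 0.0000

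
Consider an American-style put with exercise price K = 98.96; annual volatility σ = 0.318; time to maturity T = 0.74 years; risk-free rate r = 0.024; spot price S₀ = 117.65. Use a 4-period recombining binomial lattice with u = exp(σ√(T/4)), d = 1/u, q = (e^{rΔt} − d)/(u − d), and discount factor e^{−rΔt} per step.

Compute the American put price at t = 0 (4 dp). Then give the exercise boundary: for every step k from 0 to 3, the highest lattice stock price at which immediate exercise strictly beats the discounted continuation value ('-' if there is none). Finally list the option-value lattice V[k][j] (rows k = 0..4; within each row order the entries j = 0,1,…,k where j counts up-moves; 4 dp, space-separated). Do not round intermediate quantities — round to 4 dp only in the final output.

price = 4.7349
boundary = - - - 78.0526
tree:
4.7349
7.9748 1.2979
13.1233 2.5170 0.0000
20.9074 4.8815 0.0000 0.0000
30.8853 9.4670 0.0000 0.0000 0.0000

Δt=0.18500  u=1.14657  d=0.87216  q=0.48208  discount=0.99557
step 4 (expiry): payoffs max(K−S,0) = 30.8853 9.4670 0.0000 0.0000 0.0000
step 3: (k=3,j=0): S=78.0526, (K−S)⁺=20.9074, hold=20.4690 ⇒ V=20.9074 exercise | (k=3,j=1): S=102.6102, (K−S)⁺=0.0000, hold=4.8815 ⇒ V=4.8815 continue | (k=3,j=2): S=134.8942, (K−S)⁺=0.0000, hold=0.0000 ⇒ V=0.0000 continue | (k=3,j=3): S=177.3358, (K−S)⁺=0.0000, hold=0.0000 ⇒ V=0.0000 continue  boundary S*=78.0526
step 2: (k=2,j=0): S=89.4930, (K−S)⁺=9.4670, hold=13.1233 ⇒ V=13.1233 continue | (k=2,j=1): S=117.6500, (K−S)⁺=0.0000, hold=2.5170 ⇒ V=2.5170 continue | (k=2,j=2): S=154.6660, (K−S)⁺=0.0000, hold=0.0000 ⇒ V=0.0000 continue  boundary S*=-
step 1: (k=1,j=0): S=102.6102, (K−S)⁺=0.0000, hold=7.9748 ⇒ V=7.9748 continue | (k=1,j=1): S=134.8942, (K−S)⁺=0.0000, hold=1.2979 ⇒ V=1.2979 continue  boundary S*=-
step 0: (k=0,j=0): S=117.6500, (K−S)⁺=0.0000, hold=4.7349 ⇒ V=4.7349 continue  boundary S*=-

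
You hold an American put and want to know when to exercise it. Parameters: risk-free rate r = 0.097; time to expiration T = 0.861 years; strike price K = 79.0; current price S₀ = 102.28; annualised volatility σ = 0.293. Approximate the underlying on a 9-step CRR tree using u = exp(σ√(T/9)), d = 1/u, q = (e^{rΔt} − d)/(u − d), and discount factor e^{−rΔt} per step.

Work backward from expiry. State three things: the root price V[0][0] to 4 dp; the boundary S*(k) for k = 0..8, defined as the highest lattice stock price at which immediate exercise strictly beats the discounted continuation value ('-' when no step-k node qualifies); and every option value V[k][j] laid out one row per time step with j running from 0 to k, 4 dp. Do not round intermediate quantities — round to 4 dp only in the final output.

Δt=0.09567  u=1.09486  d=0.91336  q=0.52873  discount=0.99076
step 9 (expiry): payoffs max(K−S,0) = 33.7551 24.7643 13.9869 1.0678 0.0000 0.0000 0.0000 0.0000 0.0000 0.0000
step 8: (k=8,j=0): S=49.5367, (K−S)⁺=29.4633, hold=28.7336 ⇒ V=29.4633 exercise | (k=8,j=1): S=59.3804, (K−S)⁺=19.6196, hold=18.8899 ⇒ V=19.6196 exercise | (k=8,j=2): S=71.1802, (K−S)⁺=7.8198, hold=7.0901 ⇒ V=7.8198 exercise | (k=8,j=3): S=85.3247, (K−S)⁺=0.0000, hold=0.4986 ⇒ V=0.4986 continue | (k=8,j=4): S=102.2800, (K−S)⁺=0.0000, hold=0.0000 ⇒ V=0.0000 continue | (k=8,j=5): S=122.6045, (K−S)⁺=0.0000, hold=0.0000 ⇒ V=0.0000 continue | (k=8,j=6): S=146.9679, (K−S)⁺=0.0000, hold=0.0000 ⇒ V=0.0000 continue | (k=8,j=7): S=176.1726, (K−S)⁺=0.0000, hold=0.0000 ⇒ V=0.0000 continue | (k=8,j=8): S=211.1807, (K−S)⁺=0.0000, hold=0.0000 ⇒ V=0.0000 continue  boundary S*=71.1802
step 7: (k=7,j=0): S=54.2357, (K−S)⁺=24.7643, hold=24.0346 ⇒ V=24.7643 exercise | (k=7,j=1): S=65.0131, (K−S)⁺=13.9869, hold=13.2572 ⇒ V=13.9869 exercise | (k=7,j=2): S=77.9322, (K−S)⁺=1.0678, hold=3.9124 ⇒ V=3.9124 continue | (k=7,j=3): S=93.4185, (K−S)⁺=0.0000, hold=0.2328 ⇒ V=0.2328 continue | (k=7,j=4): S=111.9821, (K−S)⁺=0.0000, hold=0.0000 ⇒ V=0.0000 continue | (k=7,j=5): S=134.2346, (K−S)⁺=0.0000, hold=0.0000 ⇒ V=0.0000 continue | (k=7,j=6): S=160.9090, (K−S)⁺=0.0000, hold=0.0000 ⇒ V=0.0000 continue | (k=7,j=7): S=192.8840, (K−S)⁺=0.0000, hold=0.0000 ⇒ V=0.0000 continue  boundary S*=65.0131
step 6: (k=6,j=0): S=59.3804, (K−S)⁺=19.6196, hold=18.8899 ⇒ V=19.6196 exercise | (k=6,j=1): S=71.1802, (K−S)⁺=7.8198, hold=8.5803 ⇒ V=8.5803 continue | (k=6,j=2): S=85.3247, (K−S)⁺=0.0000, hold=1.9487 ⇒ V=1.9487 continue | (k=6,j=3): S=102.2800, (K−S)⁺=0.0000, hold=0.1087 ⇒ V=0.1087 continue | (k=6,j=4): S=122.6045, (K−S)⁺=0.0000, hold=0.0000 ⇒ V=0.0000 continue | (k=6,j=5): S=146.9679, (K−S)⁺=0.0000, hold=0.0000 ⇒ V=0.0000 continue | (k=6,j=6): S=176.1726, (K−S)⁺=0.0000, hold=0.0000 ⇒ V=0.0000 continue  boundary S*=59.3804
step 5: (k=5,j=0): S=65.0131, (K−S)⁺=13.9869, hold=13.6555 ⇒ V=13.9869 exercise | (k=5,j=1): S=77.9322, (K−S)⁺=1.0678, hold=5.0271 ⇒ V=5.0271 continue | (k=5,j=2): S=93.4185, (K−S)⁺=0.0000, hold=0.9669 ⇒ V=0.9669 continue | (k=5,j=3): S=111.9821, (K−S)⁺=0.0000, hold=0.0508 ⇒ V=0.0508 continue | (k=5,j=4): S=134.2346, (K−S)⁺=0.0000, hold=0.0000 ⇒ V=0.0000 continue | (k=5,j=5): S=160.9090, (K−S)⁺=0.0000, hold=0.0000 ⇒ V=0.0000 continue  boundary S*=65.0131
step 4: (k=4,j=0): S=71.1802, (K−S)⁺=7.8198, hold=9.1642 ⇒ V=9.1642 continue | (k=4,j=1): S=85.3247, (K−S)⁺=0.0000, hold=2.8538 ⇒ V=2.8538 continue | (k=4,j=2): S=102.2800, (K−S)⁺=0.0000, hold=0.4780 ⇒ V=0.4780 continue | (k=4,j=3): S=122.6045, (K−S)⁺=0.0000, hold=0.0237 ⇒ V=0.0237 continue | (k=4,j=4): S=146.9679, (K−S)⁺=0.0000, hold=0.0000 ⇒ V=0.0000 continue  boundary S*=-
step 3: (k=3,j=0): S=77.9322, (K−S)⁺=1.0678, hold=5.7739 ⇒ V=5.7739 continue | (k=3,j=1): S=93.4185, (K−S)⁺=0.0000, hold=1.5829 ⇒ V=1.5829 continue | (k=3,j=2): S=111.9821, (K−S)⁺=0.0000, hold=0.2356 ⇒ V=0.2356 continue | (k=3,j=3): S=134.2346, (K−S)⁺=0.0000, hold=0.0111 ⇒ V=0.0111 continue  boundary S*=-
step 2: (k=2,j=0): S=85.3247, (K−S)⁺=0.0000, hold=3.5251 ⇒ V=3.5251 continue | (k=2,j=1): S=102.2800, (K−S)⁺=0.0000, hold=0.8625 ⇒ V=0.8625 continue | (k=2,j=2): S=122.6045, (K−S)⁺=0.0000, hold=0.1158 ⇒ V=0.1158 continue  boundary S*=-
step 1: (k=1,j=0): S=93.4185, (K−S)⁺=0.0000, hold=2.0978 ⇒ V=2.0978 continue | (k=1,j=1): S=111.9821, (K−S)⁺=0.0000, hold=0.4634 ⇒ V=0.4634 continue  boundary S*=-
step 0: (k=0,j=0): S=102.2800, (K−S)⁺=0.0000, hold=1.2222 ⇒ V=1.2222 continue  boundary S*=-

price = 1.2222
boundary = - - - - - 65.0131 59.3804 65.0131 71.1802
tree:
1.2222
2.0978 0.4634
3.5251 0.8625 0.1158
5.7739 1.5829 0.2356 0.0111
9.1642 2.8538 0.4780 0.0237 0.0000
13.9869 5.0271 0.9669 0.0508 0.0000 0.0000
19.6196 8.5803 1.9487 0.1087 0.0000 0.0000 0.0000
24.7643 13.9869 3.9124 0.2328 0.0000 0.0000 0.0000 0.0000
29.4633 19.6196 7.8198 0.4986 0.0000 0.0000 0.0000 0.0000 0.0000
33.7551 24.7643 13.9869 1.0678 0.0000 0.0000 0.0000 0.0000 0.0000 0.0000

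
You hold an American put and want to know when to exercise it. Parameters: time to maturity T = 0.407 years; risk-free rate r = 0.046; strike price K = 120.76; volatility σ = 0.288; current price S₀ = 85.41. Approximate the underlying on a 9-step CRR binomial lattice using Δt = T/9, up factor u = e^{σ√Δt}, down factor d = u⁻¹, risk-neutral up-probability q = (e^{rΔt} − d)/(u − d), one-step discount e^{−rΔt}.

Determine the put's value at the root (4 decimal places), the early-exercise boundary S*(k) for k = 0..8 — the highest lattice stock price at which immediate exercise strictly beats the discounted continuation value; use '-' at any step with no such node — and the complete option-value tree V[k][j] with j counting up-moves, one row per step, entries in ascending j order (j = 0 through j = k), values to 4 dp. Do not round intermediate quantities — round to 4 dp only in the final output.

Δt=0.04522  u=1.06316  d=0.94059  q=0.50168  discount=0.99792
step 9 (expiry): payoffs max(K−S,0) = 71.5419 65.1285 57.8793 49.6855 40.4239 29.9556 18.1231 4.7488 0.0000 0.0000
step 8: (k=8,j=0): S=52.3266, (K−S)⁺=68.4334, hold=68.1824 ⇒ V=68.4334 exercise | (k=8,j=1): S=59.1452, (K−S)⁺=61.6148, hold=61.3639 ⇒ V=61.6148 exercise | (k=8,j=2): S=66.8522, (K−S)⁺=53.9078, hold=53.6568 ⇒ V=53.9078 exercise | (k=8,j=3): S=75.5635, (K−S)⁺=45.1965, hold=44.9455 ⇒ V=45.1965 exercise | (k=8,j=4): S=85.4100, (K−S)⁺=35.3500, hold=35.0991 ⇒ V=35.3500 exercise | (k=8,j=5): S=96.5395, (K−S)⁺=24.2205, hold=23.9695 ⇒ V=24.2205 exercise | (k=8,j=6): S=109.1193, (K−S)⁺=11.6407, hold=11.3897 ⇒ V=11.6407 exercise | (k=8,j=7): S=123.3383, (K−S)⁺=0.0000, hold=2.3615 ⇒ V=2.3615 continue | (k=8,j=8): S=139.4102, (K−S)⁺=0.0000, hold=0.0000 ⇒ V=0.0000 continue  boundary S*=109.1193
step 7: (k=7,j=0): S=55.6315, (K−S)⁺=65.1285, hold=64.8775 ⇒ V=65.1285 exercise | (k=7,j=1): S=62.8807, (K−S)⁺=57.8793, hold=57.6283 ⇒ V=57.8793 exercise | (k=7,j=2): S=71.0745, (K−S)⁺=49.6855, hold=49.4345 ⇒ V=49.6855 exercise | (k=7,j=3): S=80.3361, (K−S)⁺=40.4239, hold=40.1730 ⇒ V=40.4239 exercise | (k=7,j=4): S=90.8044, (K−S)⁺=29.9556, hold=29.7046 ⇒ V=29.9556 exercise | (k=7,j=5): S=102.6369, (K−S)⁺=18.1231, hold=17.8722 ⇒ V=18.1231 exercise | (k=7,j=6): S=116.0112, (K−S)⁺=4.7488, hold=6.9709 ⇒ V=6.9709 continue | (k=7,j=7): S=131.1283, (K−S)⁺=0.0000, hold=1.1743 ⇒ V=1.1743 continue  boundary S*=102.6369
step 6: (k=6,j=0): S=59.1452, (K−S)⁺=61.6148, hold=61.3639 ⇒ V=61.6148 exercise | (k=6,j=1): S=66.8522, (K−S)⁺=53.9078, hold=53.6568 ⇒ V=53.9078 exercise | (k=6,j=2): S=75.5635, (K−S)⁺=45.1965, hold=44.9455 ⇒ V=45.1965 exercise | (k=6,j=3): S=85.4100, (K−S)⁺=35.3500, hold=35.0991 ⇒ V=35.3500 exercise | (k=6,j=4): S=96.5395, (K−S)⁺=24.2205, hold=23.9695 ⇒ V=24.2205 exercise | (k=6,j=5): S=109.1193, (K−S)⁺=11.6407, hold=12.5022 ⇒ V=12.5022 continue | (k=6,j=6): S=123.3383, (K−S)⁺=0.0000, hold=4.0544 ⇒ V=4.0544 continue  boundary S*=96.5395
step 5: (k=5,j=0): S=62.8807, (K−S)⁺=57.8793, hold=57.6283 ⇒ V=57.8793 exercise | (k=5,j=1): S=71.0745, (K−S)⁺=49.6855, hold=49.4345 ⇒ V=49.6855 exercise | (k=5,j=2): S=80.3361, (K−S)⁺=40.4239, hold=40.1730 ⇒ V=40.4239 exercise | (k=5,j=3): S=90.8044, (K−S)⁺=29.9556, hold=29.7046 ⇒ V=29.9556 exercise | (k=5,j=4): S=102.6369, (K−S)⁺=18.1231, hold=18.3035 ⇒ V=18.3035 continue | (k=5,j=5): S=116.0112, (K−S)⁺=4.7488, hold=8.2469 ⇒ V=8.2469 continue  boundary S*=90.8044
step 4: (k=4,j=0): S=66.8522, (K−S)⁺=53.9078, hold=53.6568 ⇒ V=53.9078 exercise | (k=4,j=1): S=75.5635, (K−S)⁺=45.1965, hold=44.9455 ⇒ V=45.1965 exercise | (k=4,j=2): S=85.4100, (K−S)⁺=35.3500, hold=35.0991 ⇒ V=35.3500 exercise | (k=4,j=3): S=96.5395, (K−S)⁺=24.2205, hold=24.0598 ⇒ V=24.2205 exercise | (k=4,j=4): S=109.1193, (K−S)⁺=11.6407, hold=13.2307 ⇒ V=13.2307 continue  boundary S*=96.5395
step 3: (k=3,j=0): S=71.0745, (K−S)⁺=49.6855, hold=49.4345 ⇒ V=49.6855 exercise | (k=3,j=1): S=80.3361, (K−S)⁺=40.4239, hold=40.1730 ⇒ V=40.4239 exercise | (k=3,j=2): S=90.8044, (K−S)⁺=29.9556, hold=29.7046 ⇒ V=29.9556 exercise | (k=3,j=3): S=102.6369, (K−S)⁺=18.1231, hold=18.6682 ⇒ V=18.6682 continue  boundary S*=90.8044
step 2: (k=2,j=0): S=75.5635, (K−S)⁺=45.1965, hold=44.9455 ⇒ V=45.1965 exercise | (k=2,j=1): S=85.4100, (K−S)⁺=35.3500, hold=35.0991 ⇒ V=35.3500 exercise | (k=2,j=2): S=96.5395, (K−S)⁺=24.2205, hold=24.2424 ⇒ V=24.2424 continue  boundary S*=85.4100
step 1: (k=1,j=0): S=80.3361, (K−S)⁺=40.4239, hold=40.1730 ⇒ V=40.4239 exercise | (k=1,j=1): S=90.8044, (K−S)⁺=29.9556, hold=29.7156 ⇒ V=29.9556 exercise  boundary S*=90.8044
step 0: (k=0,j=0): S=85.4100, (K−S)⁺=35.3500, hold=35.0991 ⇒ V=35.3500 exercise  boundary S*=85.4100

price = 35.3500
boundary = 85.4100 90.8044 85.4100 90.8044 96.5395 90.8044 96.5395 102.6369 109.1193
tree:
35.3500
40.4239 29.9556
45.1965 35.3500 24.2424
49.6855 40.4239 29.9556 18.6682
53.9078 45.1965 35.3500 24.2205 13.2307
57.8793 49.6855 40.4239 29.9556 18.3035 8.2469
61.6148 53.9078 45.1965 35.3500 24.2205 12.5022 4.0544
65.1285 57.8793 49.6855 40.4239 29.9556 18.1231 6.9709 1.1743
68.4334 61.6148 53.9078 45.1965 35.3500 24.2205 11.6407 2.3615 0.0000
71.5419 65.1285 57.8793 49.6855 40.4239 29.9556 18.1231 4.7488 0.0000 0.0000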